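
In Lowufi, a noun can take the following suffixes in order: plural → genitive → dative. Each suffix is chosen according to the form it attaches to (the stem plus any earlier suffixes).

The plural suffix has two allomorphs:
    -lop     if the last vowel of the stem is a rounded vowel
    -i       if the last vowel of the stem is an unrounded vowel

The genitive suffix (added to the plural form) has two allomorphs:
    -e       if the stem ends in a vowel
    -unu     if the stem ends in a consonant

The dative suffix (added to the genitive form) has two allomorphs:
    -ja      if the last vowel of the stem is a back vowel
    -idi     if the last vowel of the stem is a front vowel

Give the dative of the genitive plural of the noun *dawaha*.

dawahaieidi

Since the last vowel of *dawaha* is /a/ (an unrounded vowel), it takes -i, giving *dawahai*.
The final sound of the plural form *dawahai* is /i/, which is a vowel, so the genitive suffix is -e, giving *dawahaie*.
The genitive form *dawahaie*: last vowel = /e/, a front vowel → -idi → *dawahaieidi*.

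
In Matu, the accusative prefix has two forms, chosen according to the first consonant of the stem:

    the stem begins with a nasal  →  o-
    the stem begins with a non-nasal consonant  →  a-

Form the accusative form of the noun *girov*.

*girov*: first consonant = /g/, non-nasal → a- → *agirov*.

agirov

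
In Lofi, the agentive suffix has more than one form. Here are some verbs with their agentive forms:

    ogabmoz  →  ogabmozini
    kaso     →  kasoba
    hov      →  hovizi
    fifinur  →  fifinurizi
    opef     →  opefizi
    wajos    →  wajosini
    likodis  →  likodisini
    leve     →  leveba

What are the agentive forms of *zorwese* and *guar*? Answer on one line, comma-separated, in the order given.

Looking at the final sound of each stem: -ini when the stem ends in a sibilant (*ogabmoz*, *wajos*, *likodis*); -izi when the stem ends in a non-sibilant consonant (*hov*, *fifinur*, *opef*); -ba when the stem ends in a vowel (*kaso*, *leve*).
*zorwese*: final sound = /e/, a vowel → -ba → *zorweseba*.
*guar*: final sound = /r/, a non-sibilant consonant → -izi → *guarizi*.

zorweseba, guarizi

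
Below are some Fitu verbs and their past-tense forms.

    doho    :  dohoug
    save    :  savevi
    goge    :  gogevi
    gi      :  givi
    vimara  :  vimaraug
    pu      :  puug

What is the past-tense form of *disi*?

disivi

The alternation tracks the last vowel of the stem — -vi when the last vowel of the stem is a front vowel (*save*, *goge*, *gi*); -ug when the last vowel of the stem is a back vowel (*doho*, *vimara*, *pu*).
The last vowel of *disi* is /i/, which is a front vowel, so the suffix is -vi, giving *disivi*.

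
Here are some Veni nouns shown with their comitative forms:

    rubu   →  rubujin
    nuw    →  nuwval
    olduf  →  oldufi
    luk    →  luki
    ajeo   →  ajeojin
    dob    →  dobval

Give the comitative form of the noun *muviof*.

muviofi

The suffix is conditioned by the final sound: -i when the stem ends in a voiceless consonant (*olduf*, *luk*); -val when the stem ends in a voiced consonant (*nuw*, *dob*); -jin when the stem ends in a vowel (*rubu*, *ajeo*).
The final sound of *muviof* is /f/, which is a voiceless consonant, so the suffix is -i, giving *muviofi*.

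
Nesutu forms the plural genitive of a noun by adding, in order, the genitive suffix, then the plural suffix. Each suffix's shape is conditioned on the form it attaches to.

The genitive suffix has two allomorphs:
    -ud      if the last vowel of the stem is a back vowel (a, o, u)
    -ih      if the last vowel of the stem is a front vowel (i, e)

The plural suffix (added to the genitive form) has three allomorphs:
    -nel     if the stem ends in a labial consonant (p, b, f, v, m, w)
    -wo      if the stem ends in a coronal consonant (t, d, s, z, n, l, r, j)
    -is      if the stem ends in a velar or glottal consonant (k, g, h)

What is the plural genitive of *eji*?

ejiihis

*eji*: last vowel = /i/, a front vowel → -ih → *ejiih*.
The genitive form *ejiih*: final consonant = /h/, velar/glottal → -is → *ejiihis*.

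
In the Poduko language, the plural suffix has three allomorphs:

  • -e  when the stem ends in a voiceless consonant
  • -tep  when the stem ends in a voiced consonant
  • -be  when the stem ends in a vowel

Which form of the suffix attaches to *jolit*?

The final sound of *jolit* is /t/, which is a voiceless consonant, so the suffix is -e.

-e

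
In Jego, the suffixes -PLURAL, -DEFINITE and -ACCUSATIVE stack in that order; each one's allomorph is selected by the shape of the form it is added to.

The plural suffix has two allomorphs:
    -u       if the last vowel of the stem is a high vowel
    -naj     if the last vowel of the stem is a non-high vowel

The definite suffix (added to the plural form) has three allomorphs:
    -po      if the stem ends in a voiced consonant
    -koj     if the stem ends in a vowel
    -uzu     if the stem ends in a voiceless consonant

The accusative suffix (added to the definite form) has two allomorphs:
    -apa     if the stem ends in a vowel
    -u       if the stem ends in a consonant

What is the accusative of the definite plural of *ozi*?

The last vowel of *ozi* is /i/, which is a high vowel, so the plural suffix is -u, giving *oziu*.
The plural form *oziu*: final sound = /u/, a vowel → -koj → *oziukoj*.
The definite form *oziukoj*: final sound = /j/, a consonant → -u → *oziukoju*.

oziukoju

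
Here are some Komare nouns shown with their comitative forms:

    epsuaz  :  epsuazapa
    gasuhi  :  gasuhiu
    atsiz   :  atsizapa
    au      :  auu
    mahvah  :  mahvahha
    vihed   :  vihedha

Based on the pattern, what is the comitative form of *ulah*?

ulahha

The pattern is sibilance of the final sound: -apa when the stem ends in a sibilant (*epsuaz*, *atsiz*); -ha when the stem ends in a non-sibilant consonant (*mahvah*, *vihed*); -u when the stem ends in a vowel (*gasuhi*, *au*).
Since the final sound of *ulah* is /h/ (a non-sibilant consonant), it takes -ha, giving *ulahha*.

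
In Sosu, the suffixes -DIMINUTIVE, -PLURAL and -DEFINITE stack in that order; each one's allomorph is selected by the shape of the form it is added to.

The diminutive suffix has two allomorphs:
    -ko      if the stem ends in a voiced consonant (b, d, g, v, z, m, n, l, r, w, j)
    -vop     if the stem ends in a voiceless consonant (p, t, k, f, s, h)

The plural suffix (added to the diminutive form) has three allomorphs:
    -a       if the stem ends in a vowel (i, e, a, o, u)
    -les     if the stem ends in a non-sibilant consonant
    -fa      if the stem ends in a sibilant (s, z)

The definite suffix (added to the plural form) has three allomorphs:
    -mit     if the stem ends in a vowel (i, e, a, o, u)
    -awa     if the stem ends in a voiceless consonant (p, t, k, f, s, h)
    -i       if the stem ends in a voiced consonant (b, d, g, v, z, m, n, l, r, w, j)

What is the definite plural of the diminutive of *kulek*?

kulekvoplesawa

*kulek* — final consonant /k/ (voiceless) → -vop → *kulekvop*.
The diminutive form *kulekvop* — final sound /p/ (a non-sibilant consonant) → -les → *kulekvoples*.
Since the final sound of the plural form *kulekvoples* is /s/ (a voiceless consonant), it takes -awa, giving *kulekvoplesawa*.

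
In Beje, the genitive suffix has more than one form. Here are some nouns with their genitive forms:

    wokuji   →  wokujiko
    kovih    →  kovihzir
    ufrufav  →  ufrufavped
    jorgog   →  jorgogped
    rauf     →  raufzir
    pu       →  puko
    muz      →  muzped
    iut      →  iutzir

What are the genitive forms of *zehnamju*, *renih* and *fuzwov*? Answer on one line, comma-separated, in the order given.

zehnamjuko, renihzir, fuzwovped

The alternation tracks the final sound of the stem — -zir when the stem ends in a voiceless consonant (*kovih*, *rauf*, *iut*); -ped when the stem ends in a voiced consonant (*ufrufav*, *jorgog*, *muz*); -ko when the stem ends in a vowel (*wokuji*, *pu*).
*zehnamju*: final sound = /u/, a vowel → -ko → *zehnamjuko*.
*renih* — final sound /h/ (a voiceless consonant) → -zir → *renihzir*.
The final sound of *fuzwov* is /v/, which is a voiced consonant, so the suffix is -ped, giving *fuzwovped*.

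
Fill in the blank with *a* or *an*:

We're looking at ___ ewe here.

a

The indefinite article is chosen by the initial *sound* of the following word, not its spelling.
*ewe* begins with the sound /juː/ (pronounced /juː/) — a consonant sound.
So the article is *a*: We're looking at a ewe here.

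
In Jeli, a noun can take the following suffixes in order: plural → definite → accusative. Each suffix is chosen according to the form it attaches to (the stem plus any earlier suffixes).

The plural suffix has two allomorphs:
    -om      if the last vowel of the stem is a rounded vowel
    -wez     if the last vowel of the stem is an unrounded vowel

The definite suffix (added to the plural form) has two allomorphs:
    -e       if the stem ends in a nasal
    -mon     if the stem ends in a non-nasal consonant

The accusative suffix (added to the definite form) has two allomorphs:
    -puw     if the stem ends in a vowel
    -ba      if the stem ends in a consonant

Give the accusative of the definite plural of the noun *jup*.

jupomepuw

*jup*: last vowel = /u/, a rounded vowel → -om → *jupom*.
The final consonant of the plural form *jupom* is /m/, which is a nasal, so the definite suffix is -e, giving *jupome*.
The final sound of the definite form *jupome* is /e/, which is a vowel, so the accusative suffix is -puw, giving *jupomepuw*.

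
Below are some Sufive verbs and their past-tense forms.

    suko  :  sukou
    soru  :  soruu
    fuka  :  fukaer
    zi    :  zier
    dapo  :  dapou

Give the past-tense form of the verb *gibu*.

The pattern is rounding harmony: -u when the last vowel of the stem is a rounded vowel (*suko*, *soru*, *dapo*); -er when the last vowel of the stem is an unrounded vowel (*fuka*, *zi*).
The last vowel of *gibu* is /u/, which is a rounded vowel, so the suffix is -u, giving *gibuu*.

gibuu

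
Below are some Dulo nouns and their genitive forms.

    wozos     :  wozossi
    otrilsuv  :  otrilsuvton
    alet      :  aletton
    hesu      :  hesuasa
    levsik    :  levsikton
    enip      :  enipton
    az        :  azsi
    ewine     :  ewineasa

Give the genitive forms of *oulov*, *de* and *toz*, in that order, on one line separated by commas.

oulovton, deasa, tozsi

The pattern is sibilance of the final sound: -si when the stem ends in a sibilant (*wozos*, *az*); -ton when the stem ends in a non-sibilant consonant (*otrilsuv*, *alet*, *levsik*, *enip*); -asa when the stem ends in a vowel (*hesu*, *ewine*).
Since the final sound of *oulov* is /v/ (a non-sibilant consonant), it takes -ton, giving *oulovton*.
Since the final sound of *de* is /e/ (a vowel), it takes -asa, giving *deasa*.
*toz* — final sound /z/ (a sibilant) → -si → *tozsi*.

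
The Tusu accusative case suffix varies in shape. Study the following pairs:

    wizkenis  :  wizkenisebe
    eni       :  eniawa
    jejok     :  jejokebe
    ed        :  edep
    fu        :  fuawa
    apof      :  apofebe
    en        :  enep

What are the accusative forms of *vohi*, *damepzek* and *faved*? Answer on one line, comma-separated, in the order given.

The pattern is voicing of the final sound: -ebe when the stem ends in a voiceless consonant (*wizkenis*, *jejok*, *apof*); -ep when the stem ends in a voiced consonant (*ed*, *en*); -awa when the stem ends in a vowel (*eni*, *fu*).
The final sound of *vohi* is /i/, which is a vowel, so the suffix is -awa, giving *vohiawa*.
*damepzek* — final sound /k/ (a voiceless consonant) → -ebe → *damepzekebe*.
*faved* — final sound /d/ (a voiced consonant) → -ep → *favedep*.

vohiawa, damepzekebe, favedep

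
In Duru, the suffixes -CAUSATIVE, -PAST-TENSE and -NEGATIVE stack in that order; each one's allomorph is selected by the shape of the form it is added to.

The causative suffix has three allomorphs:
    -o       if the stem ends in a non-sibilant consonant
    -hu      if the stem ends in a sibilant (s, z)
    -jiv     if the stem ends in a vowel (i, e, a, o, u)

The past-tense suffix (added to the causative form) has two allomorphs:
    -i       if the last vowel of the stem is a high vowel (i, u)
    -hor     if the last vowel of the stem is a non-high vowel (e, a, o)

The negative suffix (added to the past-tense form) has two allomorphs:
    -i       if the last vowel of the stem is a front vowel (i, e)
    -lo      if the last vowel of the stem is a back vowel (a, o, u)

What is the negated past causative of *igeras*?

The final sound of *igeras* is /s/, which is a sibilant, so the causative suffix is -hu, giving *igerashu*.
The causative form *igerashu* — last vowel /u/ (a high vowel) → -i → *igerashui*.
Since the last vowel of the past-tense form *igerashui* is /i/ (a front vowel), it takes -i, giving *igerashuii*.

igerashuii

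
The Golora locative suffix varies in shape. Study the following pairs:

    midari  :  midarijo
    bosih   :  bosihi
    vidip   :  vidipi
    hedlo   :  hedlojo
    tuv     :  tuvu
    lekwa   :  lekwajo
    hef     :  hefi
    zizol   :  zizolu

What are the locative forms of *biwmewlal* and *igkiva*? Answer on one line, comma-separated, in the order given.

biwmewlalu, igkivajo

The alternation tracks the final sound of the stem — -i when the stem ends in a voiceless consonant (*bosih*, *vidip*, *hef*); -u when the stem ends in a voiced consonant (*tuv*, *zizol*); -jo when the stem ends in a vowel (*midari*, *hedlo*, *lekwa*).
Since the final sound of *biwmewlal* is /l/ (a voiced consonant), it takes -u, giving *biwmewlalu*.
*igkiva*: final sound = /a/, a vowel → -jo → *igkivajo*.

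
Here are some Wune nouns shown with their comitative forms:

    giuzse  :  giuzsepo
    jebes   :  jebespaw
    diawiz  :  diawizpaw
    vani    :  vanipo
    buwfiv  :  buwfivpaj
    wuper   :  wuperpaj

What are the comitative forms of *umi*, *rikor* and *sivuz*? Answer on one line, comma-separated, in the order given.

umipo, rikorpaj, sivuzpaw

Looking at the final sound of each stem: -paw when the stem ends in a sibilant (*jebes*, *diawiz*); -paj when the stem ends in a non-sibilant consonant (*buwfiv*, *wuper*); -po when the stem ends in a vowel (*giuzse*, *vani*).
*umi*: final sound = /i/, a vowel → -po → *umipo*.
*rikor*: final sound = /r/, a non-sibilant consonant → -paj → *rikorpaj*.
*sivuz*: final sound = /z/, a sibilant → -paw → *sivuzpaw*.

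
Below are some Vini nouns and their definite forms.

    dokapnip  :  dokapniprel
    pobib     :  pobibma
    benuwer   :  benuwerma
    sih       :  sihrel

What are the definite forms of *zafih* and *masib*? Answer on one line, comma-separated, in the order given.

zafihrel, masibma

The alternation tracks the final consonant of the stem — -rel when the stem ends in a voiceless consonant (*dokapnip*, *sih*); -ma when the stem ends in a voiced consonant (*pobib*, *benuwer*).
*zafih* — final consonant /h/ (voiceless) → -rel → *zafihrel*.
*masib* — final consonant /b/ (voiced) → -ma → *masibma*.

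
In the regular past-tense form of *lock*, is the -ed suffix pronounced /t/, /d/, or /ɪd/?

/t/

The stem *lock* ends in a voiceless consonant other than /t/.
The -ed suffix is realized as /ɪd/ after /t, d/; as /t/ after other voiceless consonants; and as /d/ after other voiced sounds.
So -ed on *lock* is pronounced /t/.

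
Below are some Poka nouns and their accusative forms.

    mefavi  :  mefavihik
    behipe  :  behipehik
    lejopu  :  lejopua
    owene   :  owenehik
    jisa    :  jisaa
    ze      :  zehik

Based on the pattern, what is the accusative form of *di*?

The pattern is front/back vowel harmony: -hik when the last vowel of the stem is a front vowel (*mefavi*, *behipe*, *owene*, *ze*); -a when the last vowel of the stem is a back vowel (*lejopu*, *jisa*).
The last vowel of *di* is /i/, which is a front vowel, so the suffix is -hik, giving *dihik*.

dihik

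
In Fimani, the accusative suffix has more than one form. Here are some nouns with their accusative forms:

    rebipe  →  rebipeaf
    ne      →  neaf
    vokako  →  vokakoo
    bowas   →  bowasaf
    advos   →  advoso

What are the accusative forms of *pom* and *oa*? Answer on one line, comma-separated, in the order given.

The suffix is conditioned by the last vowel: -o when the last vowel of the stem is a rounded vowel (*vokako*, *advos*); -af when the last vowel of the stem is an unrounded vowel (*rebipe*, *ne*, *bowas*).
The last vowel of *pom* is /o/, which is a rounded vowel, so the suffix is -o, giving *pomo*.
Since the last vowel of *oa* is /a/ (an unrounded vowel), it takes -af, giving *oaaf*.

pomo, oaaf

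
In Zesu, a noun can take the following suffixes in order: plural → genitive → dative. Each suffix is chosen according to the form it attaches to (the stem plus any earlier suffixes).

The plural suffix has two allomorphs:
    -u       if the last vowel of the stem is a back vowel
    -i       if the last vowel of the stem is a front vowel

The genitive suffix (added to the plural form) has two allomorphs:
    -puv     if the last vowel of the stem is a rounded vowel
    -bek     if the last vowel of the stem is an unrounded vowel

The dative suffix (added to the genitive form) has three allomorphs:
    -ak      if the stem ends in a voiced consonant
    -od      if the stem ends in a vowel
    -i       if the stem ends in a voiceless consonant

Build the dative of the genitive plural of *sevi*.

*sevi*: last vowel = /i/, a front vowel → -i → *sevii*.
The plural form *sevii* — last vowel /i/ (an unrounded vowel) → -bek → *seviibek*.
The final sound of the genitive form *seviibek* is /k/, which is a voiceless consonant, so the dative suffix is -i, giving *seviibeki*.

seviibeki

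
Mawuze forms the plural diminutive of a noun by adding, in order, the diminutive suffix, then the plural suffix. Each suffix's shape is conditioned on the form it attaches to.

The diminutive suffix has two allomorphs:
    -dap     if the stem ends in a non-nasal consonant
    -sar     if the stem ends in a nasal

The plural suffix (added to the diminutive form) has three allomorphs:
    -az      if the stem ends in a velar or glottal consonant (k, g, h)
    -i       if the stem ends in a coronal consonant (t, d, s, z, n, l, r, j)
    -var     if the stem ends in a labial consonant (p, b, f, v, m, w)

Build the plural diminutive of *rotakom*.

rotakomsari

*rotakom* — final consonant /m/ (a nasal) → -sar → *rotakomsar*.
Since the final consonant of the diminutive form *rotakomsar* is /r/ (coronal), it takes -i, giving *rotakomsari*.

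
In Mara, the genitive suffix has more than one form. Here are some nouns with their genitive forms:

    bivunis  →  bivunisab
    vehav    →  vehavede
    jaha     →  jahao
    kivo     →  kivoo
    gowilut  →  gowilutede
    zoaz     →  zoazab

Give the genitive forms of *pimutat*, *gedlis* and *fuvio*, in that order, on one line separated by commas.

pimutatede, gedlisab, fuvioo

The suffix is conditioned by the final sound: -ab when the stem ends in a sibilant (*bivunis*, *zoaz*); -ede when the stem ends in a non-sibilant consonant (*vehav*, *gowilut*); -o when the stem ends in a vowel (*jaha*, *kivo*).
Since the final sound of *pimutat* is /t/ (a non-sibilant consonant), it takes -ede, giving *pimutatede*.
*gedlis* — final sound /s/ (a sibilant) → -ab → *gedlisab*.
The final sound of *fuvio* is /o/, which is a vowel, so the suffix is -o, giving *fuvioo*.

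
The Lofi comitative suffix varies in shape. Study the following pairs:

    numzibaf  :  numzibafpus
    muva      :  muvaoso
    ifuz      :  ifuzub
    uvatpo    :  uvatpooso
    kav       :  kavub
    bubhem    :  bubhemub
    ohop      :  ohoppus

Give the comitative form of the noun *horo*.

Looking at the final sound of each stem: -pus when the stem ends in a voiceless consonant (*numzibaf*, *ohop*); -ub when the stem ends in a voiced consonant (*ifuz*, *kav*, *bubhem*); -oso when the stem ends in a vowel (*muva*, *uvatpo*).
The final sound of *horo* is /o/, which is a vowel, so the suffix is -oso, giving *horooso*.

horooso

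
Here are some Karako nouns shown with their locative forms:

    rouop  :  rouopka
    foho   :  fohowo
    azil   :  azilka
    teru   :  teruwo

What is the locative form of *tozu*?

tozuwo

Looking at the final sound of each stem: -ka when the stem ends in a consonant (*rouop*, *azil*); -wo when the stem ends in a vowel (*foho*, *teru*).
*tozu* — final sound /u/ (a vowel) → -wo → *tozuwo*.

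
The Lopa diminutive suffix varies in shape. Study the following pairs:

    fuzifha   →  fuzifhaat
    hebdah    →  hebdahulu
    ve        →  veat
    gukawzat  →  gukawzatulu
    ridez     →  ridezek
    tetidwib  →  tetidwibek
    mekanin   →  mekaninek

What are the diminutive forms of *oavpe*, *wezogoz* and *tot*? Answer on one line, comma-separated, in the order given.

oavpeat, wezogozek, totulu

The pattern is voicing of the final sound: -ulu when the stem ends in a voiceless consonant (*hebdah*, *gukawzat*); -ek when the stem ends in a voiced consonant (*ridez*, *tetidwib*, *mekanin*); -at when the stem ends in a vowel (*fuzifha*, *ve*).
The final sound of *oavpe* is /e/, which is a vowel, so the suffix is -at, giving *oavpeat*.
*wezogoz* — final sound /z/ (a voiced consonant) → -ek → *wezogozek*.
Since the final sound of *tot* is /t/ (a voiceless consonant), it takes -ulu, giving *totulu*.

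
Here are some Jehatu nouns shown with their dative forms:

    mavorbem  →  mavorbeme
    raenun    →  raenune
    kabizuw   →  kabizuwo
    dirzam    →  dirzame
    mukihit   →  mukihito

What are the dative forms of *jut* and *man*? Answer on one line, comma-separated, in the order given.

juto, mane

The pattern is nasality of the final consonant: -e when the stem ends in a nasal (*mavorbem*, *raenun*, *dirzam*); -o when the stem ends in a non-nasal consonant (*kabizuw*, *mukihit*).
*jut*: final consonant = /t/, non-nasal → -o → *juto*.
Since the final consonant of *man* is /n/ (a nasal), it takes -e, giving *mane*.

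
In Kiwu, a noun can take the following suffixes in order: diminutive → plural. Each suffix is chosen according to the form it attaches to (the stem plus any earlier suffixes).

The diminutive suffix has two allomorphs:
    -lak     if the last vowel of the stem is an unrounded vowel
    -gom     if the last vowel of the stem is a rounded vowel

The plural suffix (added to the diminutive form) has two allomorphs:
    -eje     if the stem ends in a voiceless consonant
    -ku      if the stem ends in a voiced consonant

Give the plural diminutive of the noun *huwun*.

huwungomku

Since the last vowel of *huwun* is /u/ (a rounded vowel), it takes -gom, giving *huwungom*.
Since the final consonant of the diminutive form *huwungom* is /m/ (voiced), it takes -ku, giving *huwungomku*.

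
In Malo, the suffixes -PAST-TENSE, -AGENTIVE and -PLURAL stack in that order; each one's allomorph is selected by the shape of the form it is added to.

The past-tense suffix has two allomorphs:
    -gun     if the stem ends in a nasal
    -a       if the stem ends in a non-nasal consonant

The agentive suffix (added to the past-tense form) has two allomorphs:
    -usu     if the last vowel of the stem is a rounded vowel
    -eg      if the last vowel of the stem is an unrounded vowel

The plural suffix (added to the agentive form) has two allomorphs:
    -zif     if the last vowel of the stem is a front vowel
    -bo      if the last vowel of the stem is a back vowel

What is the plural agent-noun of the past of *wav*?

wavaegzif

*wav*: final consonant = /v/, non-nasal → -a → *wava*.
Since the last vowel of the past-tense form *wava* is /a/ (an unrounded vowel), it takes -eg, giving *wavaeg*.
The agentive form *wavaeg*: last vowel = /e/, a front vowel → -zif → *wavaegzif*.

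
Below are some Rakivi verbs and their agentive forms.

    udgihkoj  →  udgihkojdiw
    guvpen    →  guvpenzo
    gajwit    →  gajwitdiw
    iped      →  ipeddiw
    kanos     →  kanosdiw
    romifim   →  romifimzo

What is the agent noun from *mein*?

meinzo

The alternation tracks the final consonant of the stem — -zo when the stem ends in a nasal (*guvpen*, *romifim*); -diw when the stem ends in a non-nasal consonant (*udgihkoj*, *gajwit*, *iped*, *kanos*).
Since the final consonant of *mein* is /n/ (a nasal), it takes -zo, giving *meinzo*.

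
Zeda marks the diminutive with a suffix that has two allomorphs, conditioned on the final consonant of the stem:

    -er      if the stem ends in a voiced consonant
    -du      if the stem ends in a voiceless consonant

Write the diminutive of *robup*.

*robup*: final consonant = /p/, voiceless → -du → *robupdu*.

robupdu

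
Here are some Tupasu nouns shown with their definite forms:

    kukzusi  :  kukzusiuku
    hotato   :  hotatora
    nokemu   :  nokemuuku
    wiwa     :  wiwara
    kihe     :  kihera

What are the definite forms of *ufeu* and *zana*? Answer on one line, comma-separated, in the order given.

ufeuuku, zanara

The suffix is conditioned by the last vowel: -uku when the last vowel of the stem is a high vowel (*kukzusi*, *nokemu*); -ra when the last vowel of the stem is a non-high vowel (*hotato*, *wiwa*, *kihe*).
*ufeu* — last vowel /u/ (a high vowel) → -uku → *ufeuuku*.
*zana* — last vowel /a/ (a non-high vowel) → -ra → *zanara*.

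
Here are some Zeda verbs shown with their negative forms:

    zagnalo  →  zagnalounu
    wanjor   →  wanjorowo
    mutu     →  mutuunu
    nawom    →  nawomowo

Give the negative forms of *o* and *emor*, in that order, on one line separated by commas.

The alternation tracks the final sound of the stem — -owo when the stem ends in a consonant (*wanjor*, *nawom*); -unu when the stem ends in a vowel (*zagnalo*, *mutu*).
Since the final sound of *o* is /o/ (a vowel), it takes -unu, giving *ounu*.
Since the final sound of *emor* is /r/ (a consonant), it takes -owo, giving *emorowo*.

ounu, emorowo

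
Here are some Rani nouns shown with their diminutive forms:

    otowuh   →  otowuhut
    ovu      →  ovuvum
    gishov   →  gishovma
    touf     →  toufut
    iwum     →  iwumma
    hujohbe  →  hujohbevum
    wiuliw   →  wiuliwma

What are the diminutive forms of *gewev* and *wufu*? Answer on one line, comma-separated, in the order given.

Looking at the final sound of each stem: -ut when the stem ends in a voiceless consonant (*otowuh*, *touf*); -ma when the stem ends in a voiced consonant (*gishov*, *iwum*, *wiuliw*); -vum when the stem ends in a vowel (*ovu*, *hujohbe*).
*gewev*: final sound = /v/, a voiced consonant → -ma → *gewevma*.
*wufu* — final sound /u/ (a vowel) → -vum → *wufuvum*.

gewevma, wufuvum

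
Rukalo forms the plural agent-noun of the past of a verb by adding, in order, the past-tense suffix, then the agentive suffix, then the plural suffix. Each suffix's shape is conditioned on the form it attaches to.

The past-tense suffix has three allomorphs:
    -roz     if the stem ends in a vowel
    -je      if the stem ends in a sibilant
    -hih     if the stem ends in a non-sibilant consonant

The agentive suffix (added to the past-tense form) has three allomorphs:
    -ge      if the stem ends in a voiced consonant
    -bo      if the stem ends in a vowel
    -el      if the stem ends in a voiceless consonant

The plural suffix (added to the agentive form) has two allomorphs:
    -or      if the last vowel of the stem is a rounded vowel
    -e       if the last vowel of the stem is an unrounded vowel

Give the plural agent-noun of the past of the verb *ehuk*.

*ehuk*: final sound = /k/, a non-sibilant consonant → -hih → *ehukhih*.
The past-tense form *ehukhih*: final sound = /h/, a voiceless consonant → -el → *ehukhihel*.
Since the last vowel of the agentive form *ehukhihel* is /e/ (an unrounded vowel), it takes -e, giving *ehukhihele*.

ehukhihele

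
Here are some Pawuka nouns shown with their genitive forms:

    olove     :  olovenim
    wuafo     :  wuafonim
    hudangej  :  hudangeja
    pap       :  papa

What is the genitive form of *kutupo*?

Looking at the final sound of each stem: -a when the stem ends in a consonant (*hudangej*, *pap*); -nim when the stem ends in a vowel (*olove*, *wuafo*).
*kutupo* — final sound /o/ (a vowel) → -nim → *kutuponim*.

kutuponim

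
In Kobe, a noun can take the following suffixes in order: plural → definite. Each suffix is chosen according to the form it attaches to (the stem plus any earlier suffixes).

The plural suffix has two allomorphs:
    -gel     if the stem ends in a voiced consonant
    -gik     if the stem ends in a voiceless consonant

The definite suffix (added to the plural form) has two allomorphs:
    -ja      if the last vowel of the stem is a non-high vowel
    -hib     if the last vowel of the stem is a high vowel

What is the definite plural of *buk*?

The final consonant of *buk* is /k/, which is voiceless, so the plural suffix is -gik, giving *bukgik*.
The plural form *bukgik*: last vowel = /i/, a high vowel → -hib → *bukgikhib*.

bukgikhib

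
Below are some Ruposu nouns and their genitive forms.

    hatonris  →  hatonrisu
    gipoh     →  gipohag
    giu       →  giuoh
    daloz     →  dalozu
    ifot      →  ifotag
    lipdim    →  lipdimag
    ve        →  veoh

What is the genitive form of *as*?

asu

The alternation tracks the final sound of the stem — -u when the stem ends in a sibilant (*hatonris*, *daloz*); -ag when the stem ends in a non-sibilant consonant (*gipoh*, *ifot*, *lipdim*); -oh when the stem ends in a vowel (*giu*, *ve*).
Since the final sound of *as* is /s/ (a sibilant), it takes -u, giving *asu*.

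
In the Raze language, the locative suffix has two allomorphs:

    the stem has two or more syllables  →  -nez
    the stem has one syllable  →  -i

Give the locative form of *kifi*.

*kifi* has 2 syllables, so the suffix is -nez, giving *kifinez*.

kifinez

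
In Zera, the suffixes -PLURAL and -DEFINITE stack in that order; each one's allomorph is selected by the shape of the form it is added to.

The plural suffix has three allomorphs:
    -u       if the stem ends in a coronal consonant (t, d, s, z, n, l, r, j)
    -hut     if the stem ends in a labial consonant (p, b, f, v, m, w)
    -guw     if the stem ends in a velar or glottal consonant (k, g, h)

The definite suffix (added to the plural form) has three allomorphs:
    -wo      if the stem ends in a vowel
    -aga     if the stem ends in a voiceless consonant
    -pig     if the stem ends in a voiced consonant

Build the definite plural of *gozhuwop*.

gozhuwophutaga

The final consonant of *gozhuwop* is /p/, which is labial, so the plural suffix is -hut, giving *gozhuwophut*.
The plural form *gozhuwophut* — final sound /t/ (a voiceless consonant) → -aga → *gozhuwophutaga*.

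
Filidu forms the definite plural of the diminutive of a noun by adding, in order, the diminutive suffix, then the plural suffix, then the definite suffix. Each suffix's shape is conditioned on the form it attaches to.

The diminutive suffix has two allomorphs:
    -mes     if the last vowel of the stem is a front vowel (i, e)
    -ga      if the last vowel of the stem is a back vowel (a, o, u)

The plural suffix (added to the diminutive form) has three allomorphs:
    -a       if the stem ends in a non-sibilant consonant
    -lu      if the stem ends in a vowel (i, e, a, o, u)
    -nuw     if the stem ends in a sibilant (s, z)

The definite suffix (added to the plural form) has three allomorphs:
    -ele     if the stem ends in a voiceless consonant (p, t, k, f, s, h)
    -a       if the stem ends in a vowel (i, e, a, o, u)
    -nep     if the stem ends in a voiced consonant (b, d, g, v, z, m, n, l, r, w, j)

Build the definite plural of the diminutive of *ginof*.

ginofgalua

*ginof* — last vowel /o/ (a back vowel) → -ga → *ginofga*.
The diminutive form *ginofga*: final sound = /a/, a vowel → -lu → *ginofgalu*.
The final sound of the plural form *ginofgalu* is /u/, which is a vowel, so the definite suffix is -a, giving *ginofgalua*.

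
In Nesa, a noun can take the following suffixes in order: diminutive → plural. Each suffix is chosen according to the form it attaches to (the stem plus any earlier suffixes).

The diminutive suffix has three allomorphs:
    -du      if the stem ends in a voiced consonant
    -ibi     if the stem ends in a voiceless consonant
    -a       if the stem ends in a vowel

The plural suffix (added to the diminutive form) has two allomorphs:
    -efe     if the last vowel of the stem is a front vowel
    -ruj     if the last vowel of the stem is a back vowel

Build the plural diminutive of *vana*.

The final sound of *vana* is /a/, which is a vowel, so the diminutive suffix is -a, giving *vanaa*.
Since the last vowel of the diminutive form *vanaa* is /a/ (a back vowel), it takes -ruj, giving *vanaaruj*.

vanaaruj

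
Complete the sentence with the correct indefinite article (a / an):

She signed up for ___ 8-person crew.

an

The indefinite article is chosen by the initial *sound* of the following word, not its spelling.
The number *8* is spoken "eight", beginning with /eɪt/ — a vowel sound.
So the article is *an*: She signed up for an 8-person crew.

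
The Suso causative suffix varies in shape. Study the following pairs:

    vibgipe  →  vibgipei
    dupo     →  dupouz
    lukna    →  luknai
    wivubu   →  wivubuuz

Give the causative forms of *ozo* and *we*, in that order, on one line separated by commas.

ozouz, wei

The pattern is rounding harmony: -uz when the last vowel of the stem is a rounded vowel (*dupo*, *wivubu*); -i when the last vowel of the stem is an unrounded vowel (*vibgipe*, *lukna*).
*ozo* — last vowel /o/ (a rounded vowel) → -uz → *ozouz*.
The last vowel of *we* is /e/, which is an unrounded vowel, so the suffix is -i, giving *wei*.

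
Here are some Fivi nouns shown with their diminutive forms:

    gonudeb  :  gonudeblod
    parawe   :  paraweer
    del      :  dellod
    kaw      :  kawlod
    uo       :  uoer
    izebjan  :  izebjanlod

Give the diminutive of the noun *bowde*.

Looking at the final sound of each stem: -lod when the stem ends in a consonant (*gonudeb*, *del*, *kaw*, *izebjan*); -er when the stem ends in a vowel (*parawe*, *uo*).
*bowde*: final sound = /e/, a vowel → -er → *bowdeer*.

bowdeer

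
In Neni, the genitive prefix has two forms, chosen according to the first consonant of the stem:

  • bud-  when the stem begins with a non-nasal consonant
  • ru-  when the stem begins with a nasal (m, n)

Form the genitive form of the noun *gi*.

budgi

Since the first consonant of *gi* is /g/ (non-nasal), it takes bud-, giving *budgi*.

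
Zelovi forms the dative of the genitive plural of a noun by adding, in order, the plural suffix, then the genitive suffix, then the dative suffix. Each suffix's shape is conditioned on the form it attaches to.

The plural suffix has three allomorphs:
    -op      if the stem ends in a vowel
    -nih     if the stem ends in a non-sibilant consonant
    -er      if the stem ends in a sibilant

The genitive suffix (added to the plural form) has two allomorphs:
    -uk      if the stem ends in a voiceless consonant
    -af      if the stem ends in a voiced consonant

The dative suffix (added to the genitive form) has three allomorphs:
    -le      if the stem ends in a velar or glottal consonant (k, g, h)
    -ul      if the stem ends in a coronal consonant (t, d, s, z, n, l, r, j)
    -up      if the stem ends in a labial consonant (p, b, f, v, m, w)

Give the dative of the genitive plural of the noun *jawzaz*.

*jawzaz* — final sound /z/ (a sibilant) → -er → *jawzazer*.
The plural form *jawzazer*: final consonant = /r/, voiced → -af → *jawzazeraf*.
The final consonant of the genitive form *jawzazeraf* is /f/, which is labial, so the dative suffix is -up, giving *jawzazerafup*.

jawzazerafup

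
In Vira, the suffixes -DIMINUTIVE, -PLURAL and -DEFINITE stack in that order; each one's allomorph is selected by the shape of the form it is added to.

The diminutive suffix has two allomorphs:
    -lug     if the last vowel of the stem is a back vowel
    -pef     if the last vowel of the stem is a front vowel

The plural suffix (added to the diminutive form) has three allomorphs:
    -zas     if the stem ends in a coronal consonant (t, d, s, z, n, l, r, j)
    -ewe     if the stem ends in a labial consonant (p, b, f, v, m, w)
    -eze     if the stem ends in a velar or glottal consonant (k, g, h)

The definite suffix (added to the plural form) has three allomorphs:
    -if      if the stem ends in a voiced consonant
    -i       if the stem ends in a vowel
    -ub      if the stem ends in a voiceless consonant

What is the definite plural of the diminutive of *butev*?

butevpefewei

The last vowel of *butev* is /e/, which is a front vowel, so the diminutive suffix is -pef, giving *butevpef*.
The diminutive form *butevpef*: final consonant = /f/, labial → -ewe → *butevpefewe*.
The plural form *butevpefewe*: final sound = /e/, a vowel → -i → *butevpefewei*.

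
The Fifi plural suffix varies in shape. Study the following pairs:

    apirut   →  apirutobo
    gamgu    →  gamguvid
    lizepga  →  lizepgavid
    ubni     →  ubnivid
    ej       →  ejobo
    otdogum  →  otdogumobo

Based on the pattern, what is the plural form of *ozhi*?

ozhivid

The alternation tracks the final sound of the stem — -obo when the stem ends in a consonant (*apirut*, *ej*, *otdogum*); -vid when the stem ends in a vowel (*gamgu*, *lizepga*, *ubni*).
*ozhi*: final sound = /i/, a vowel → -vid → *ozhivid*.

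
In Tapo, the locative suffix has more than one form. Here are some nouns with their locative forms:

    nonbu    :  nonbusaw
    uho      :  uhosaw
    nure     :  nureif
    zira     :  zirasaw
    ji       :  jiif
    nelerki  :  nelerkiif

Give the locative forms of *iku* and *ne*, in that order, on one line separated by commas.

ikusaw, neif

Looking at the last vowel of each stem: -if when the last vowel of the stem is a front vowel (*nure*, *ji*, *nelerki*); -saw when the last vowel of the stem is a back vowel (*nonbu*, *uho*, *zira*).
The last vowel of *iku* is /u/, which is a back vowel, so the suffix is -saw, giving *ikusaw*.
*ne*: last vowel = /e/, a front vowel → -if → *neif*.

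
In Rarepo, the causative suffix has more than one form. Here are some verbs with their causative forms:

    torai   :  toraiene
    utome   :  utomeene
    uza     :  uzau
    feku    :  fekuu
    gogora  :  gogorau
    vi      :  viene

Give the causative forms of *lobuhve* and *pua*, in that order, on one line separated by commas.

lobuhveene, puau

The alternation tracks the last vowel of the stem — -ene when the last vowel of the stem is a front vowel (*torai*, *utome*, *vi*); -u when the last vowel of the stem is a back vowel (*uza*, *feku*, *gogora*).
*lobuhve* — last vowel /e/ (a front vowel) → -ene → *lobuhveene*.
Since the last vowel of *pua* is /a/ (a back vowel), it takes -u, giving *puau*.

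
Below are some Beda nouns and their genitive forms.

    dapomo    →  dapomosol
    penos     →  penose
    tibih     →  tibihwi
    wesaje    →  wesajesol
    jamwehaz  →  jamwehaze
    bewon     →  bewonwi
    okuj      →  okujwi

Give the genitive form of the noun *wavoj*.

The pattern is sibilance of the final sound: -e when the stem ends in a sibilant (*penos*, *jamwehaz*); -wi when the stem ends in a non-sibilant consonant (*tibih*, *bewon*, *okuj*); -sol when the stem ends in a vowel (*dapomo*, *wesaje*).
*wavoj*: final sound = /j/, a non-sibilant consonant → -wi → *wavojwi*.

wavojwi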